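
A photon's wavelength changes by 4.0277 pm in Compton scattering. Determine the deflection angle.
131.30°

From the Compton formula Δλ = λ_C(1 - cos θ), we can solve for θ:

cos θ = 1 - Δλ/λ_C

Given:
- Δλ = 4.0277 pm
- λ_C = h/(m_e·c) ≈ 2.42631024 pm

cos θ = 1 - 4.0277/2.42631024
cos θ = 1 - 1.660010
cos θ = -0.660010

θ = arccos(-0.660010)
θ = 131.30°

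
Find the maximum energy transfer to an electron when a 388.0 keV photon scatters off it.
233.9458 keV

Maximum energy transfer occurs at θ = 180° (backscattering).

Initial photon: E₀ = 388.0 keV → λ₀ = 3.1955 pm

Maximum Compton shift (at 180°):
Δλ_max = 2λ_C = 2 × 2.4263 = 4.8526 pm

Final wavelength:
λ' = 3.1955 + 4.8526 = 8.0481 pm

Minimum photon energy (maximum energy to electron):
E'_min = hc/λ' = 154.0542 keV

Maximum electron kinetic energy:
K_max = E₀ - E'_min = 388.0000 - 154.0542 = 233.9458 keV

(Intermediate values are shown rounded; full precision is carried through to the final answer.)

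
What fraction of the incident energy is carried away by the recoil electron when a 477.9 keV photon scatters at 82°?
0.4460 (or 44.60%)

Calculate initial and final photon energies:

Initial: E₀ = 477.9 keV → λ₀ = 2.5944 pm
Compton shift: Δλ = 2.0886 pm
Final wavelength: λ' = 4.6830 pm
Final energy: E' = 264.7545 keV

Fractional energy loss:
(E₀ - E')/E₀ = (477.9000 - 264.7545)/477.9000
= 213.1455/477.9000
= 0.4460
= 44.60%

(Intermediate values are shown rounded; full precision is carried through to the final answer.)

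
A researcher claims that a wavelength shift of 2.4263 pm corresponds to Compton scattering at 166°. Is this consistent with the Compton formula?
No, inconsistent

Calculate the expected shift for θ = 166°:

Δλ_expected = λ_C(1 - cos(166°))
Δλ_expected = 2.4263 × (1 - cos(166°))
Δλ_expected = 2.4263 × 1.9703
Δλ_expected = 4.7805 pm

Given shift: 2.4263 pm
Expected shift: 4.7805 pm
Difference: 2.3542 pm

The values do not match. The given shift corresponds to θ ≈ 90.0°, not 166°.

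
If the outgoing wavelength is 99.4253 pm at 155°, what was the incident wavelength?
94.8000 pm

From λ' = λ + Δλ, we have λ = λ' - Δλ

First calculate the Compton shift:
Δλ = λ_C(1 - cos θ)
Δλ = 2.4263 × (1 - cos(155°))
Δλ = 2.4263 × 1.9063
Δλ = 4.6253 pm

Initial wavelength:
λ = λ' - Δλ
λ = 99.4253 - 4.6253
λ = 94.8000 pm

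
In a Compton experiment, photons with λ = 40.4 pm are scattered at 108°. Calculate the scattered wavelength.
43.5761 pm

Using the Compton scattering formula:
λ' = λ + Δλ = λ + λ_C(1 - cos θ)

Given:
- Initial wavelength λ = 40.4 pm
- Scattering angle θ = 108°
- Compton wavelength λ_C ≈ 2.4263 pm

Calculate the shift:
Δλ = 2.4263 × (1 - cos(108°))
Δλ = 2.4263 × 1.3090
Δλ = 3.1761 pm

Final wavelength:
λ' = 40.4 + 3.1761 = 43.5761 pm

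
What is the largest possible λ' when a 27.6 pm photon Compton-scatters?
32.4526 pm (at θ = 180°)

The Compton shift is Δλ = λ_C(1 − cos θ).

Since cos θ ranges from −1 to 1, the factor (1 − cos θ) ranges from 0 to 2; the maximum shift occurs at θ = 180° (backscattering):
Δλ_max = 2λ_C = 2 × 2.4263 pm = 4.8526 pm

Maximum scattered wavelength:
λ'_max = λ₀ + Δλ_max = 27.6 + 4.8526 = 32.4526 pm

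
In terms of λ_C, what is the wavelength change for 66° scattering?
0.5933 λ_C

The Compton shift formula is:
Δλ = λ_C(1 - cos θ)

Dividing both sides by λ_C:
Δλ/λ_C = 1 - cos θ

For θ = 66°:
Δλ/λ_C = 1 - cos(66°)
Δλ/λ_C = 1 - 0.4067
Δλ/λ_C = 0.5933

This means the shift is 0.5933 × λ_C = 1.4394 pm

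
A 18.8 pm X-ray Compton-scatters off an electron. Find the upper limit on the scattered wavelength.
23.6526 pm (at θ = 180°)

The Compton shift is Δλ = λ_C(1 − cos θ).

Since cos θ ranges from −1 to 1, the factor (1 − cos θ) ranges from 0 to 2; the maximum shift occurs at θ = 180° (backscattering):
Δλ_max = 2λ_C = 2 × 2.4263 pm = 4.8526 pm

Maximum scattered wavelength:
λ'_max = λ₀ + Δλ_max = 18.8 + 4.8526 = 23.6526 pm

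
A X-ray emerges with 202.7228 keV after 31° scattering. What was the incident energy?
214.9000 keV

Convert final energy to wavelength (hc ≈ 1239.842 keV·pm):
λ' = hc/E' = 1239.842 / 202.7228 = 6.1159 pm

Calculate the Compton shift:
Δλ = λ_C(1 - cos(31°))
Δλ = 2.4263 × (1 - cos(31°))
Δλ = 0.3466 pm

Initial wavelength:
λ = λ' - Δλ = 6.1159 - 0.3466 = 5.7694 pm

Initial energy:
E = hc/λ = 1239.842 / 5.7694 = 214.9000 keV

(Intermediate values are shown rounded; full precision is carried through to the final answer.)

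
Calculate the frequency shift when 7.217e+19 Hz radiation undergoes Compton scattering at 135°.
3.603e+19 Hz (decrease)

Convert frequency to wavelength (c = 299792458 m/s):
λ₀ = c/f₀ = 299792458/7.217e+19 = 4.1539761e-12 m = 4.1540 pm

Calculate Compton shift:
Δλ = λ_C(1 - cos(135°)) = 4.1420 pm

Final wavelength:
λ' = λ₀ + Δλ = 4.1540 + 4.1420 = 8.2959 pm

Final frequency:
f' = c/λ' = 299792458/8.2959468e-12 = 3.6137220e+19 Hz

Frequency shift (decrease):
Δf = f₀ - f' = 7.217e+19 - 3.6137220e+19 = 3.603e+19 Hz

(Intermediate values are shown rounded; full precision is carried through to the final answer.)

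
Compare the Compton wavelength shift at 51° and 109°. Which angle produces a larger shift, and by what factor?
109° produces the larger shift by a factor of 3.576

Calculate both shifts using Δλ = λ_C(1 - cos θ):

For θ₁ = 51°:
Δλ₁ = 2.4263 × (1 - cos(51°))
Δλ₁ = 2.4263 × 0.3707
Δλ₁ = 0.8994 pm

For θ₂ = 109°:
Δλ₂ = 2.4263 × (1 - cos(109°))
Δλ₂ = 2.4263 × 1.3256
Δλ₂ = 3.2162 pm

The 109° angle produces the larger shift.
Ratio: 3.2162/0.8994 = 3.576

(Intermediate values are shown rounded; full precision is carried through to the final answer.)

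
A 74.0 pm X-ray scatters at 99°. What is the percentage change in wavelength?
3.7917%

Calculate the Compton shift:
Δλ = λ_C(1 - cos(99°))
Δλ = 2.4263 × (1 - cos(99°))
Δλ = 2.4263 × 1.1564
Δλ = 2.8059 pm

Percentage change:
(Δλ/λ₀) × 100 = (2.8059/74.0) × 100
= 3.7917%

(Intermediate values are shown rounded; full precision is carried through to the final answer.)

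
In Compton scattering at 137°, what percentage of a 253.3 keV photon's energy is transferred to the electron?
0.4619 (or 46.19%)

Calculate initial and final photon energies:

Initial: E₀ = 253.3 keV → λ₀ = 4.8948 pm
Compton shift: Δλ = 4.2008 pm
Final wavelength: λ' = 9.0956 pm
Final energy: E' = 136.3129 keV

Fractional energy loss:
(E₀ - E')/E₀ = (253.3000 - 136.3129)/253.3000
= 116.9871/253.3000
= 0.4619
= 46.19%

(Intermediate values are shown rounded; full precision is carried through to the final answer.)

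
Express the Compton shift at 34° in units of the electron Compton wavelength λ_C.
0.1710 λ_C

The Compton shift formula is:
Δλ = λ_C(1 - cos θ)

Dividing both sides by λ_C:
Δλ/λ_C = 1 - cos θ

For θ = 34°:
Δλ/λ_C = 1 - cos(34°)
Δλ/λ_C = 1 - 0.8290
Δλ/λ_C = 0.1710

This means the shift is 0.1710 × λ_C = 0.4148 pm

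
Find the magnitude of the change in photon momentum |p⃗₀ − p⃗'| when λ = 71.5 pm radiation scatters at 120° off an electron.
1.5664e-23 kg·m/s

Photon momentum magnitude is p = h/λ.

Initial momentum:
p₀ = h/λ = 6.6261e-34/7.1500e-11 = 9.2672e-24 kg·m/s

After scattering:
λ' = λ + Δλ = 71.5 + 3.6395 = 75.1395 pm
p' = h/λ' = 6.6261e-34/7.5139e-11 = 8.8184e-24 kg·m/s

Momentum is a vector; the scattered photon's direction makes angle θ = 120° with the incident direction. The magnitude of the vector change Δp⃗ = p⃗₀ − p⃗' is found from the law of cosines:
|Δp⃗|² = p₀² + p'² − 2p₀p'cos θ
|Δp⃗|² = (9.2672e-24)² + (8.8184e-24)² − 2·9.2672e-24·8.8184e-24·cos(120°)
|Δp⃗| = 1.5664e-23 kg·m/s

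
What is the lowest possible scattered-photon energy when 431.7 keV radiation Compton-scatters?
160.5052 keV (at θ = 180°)

The scattered photon has minimum energy when its wavelength is maximum, i.e., when the Compton shift Δλ = λ_C(1 − cos θ) is maximum. This occurs at θ = 180° (backscattering), giving Δλ_max = 2λ_C = 4.8526 pm.

Initial wavelength: λ₀ = hc/E₀ = 2.8720 pm
Maximum final wavelength: λ'_max = λ₀ + 2λ_C = 2.8720 + 4.8526 = 7.7246 pm
Minimum final energy: E'_min = hc/λ'_max = 160.5052 keV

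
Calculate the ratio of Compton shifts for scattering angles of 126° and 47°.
126° produces the larger shift by a factor of 4.993

Calculate both shifts using Δλ = λ_C(1 - cos θ):

For θ₁ = 47°:
Δλ₁ = 2.4263 × (1 - cos(47°))
Δλ₁ = 2.4263 × 0.3180
Δλ₁ = 0.7716 pm

For θ₂ = 126°:
Δλ₂ = 2.4263 × (1 - cos(126°))
Δλ₂ = 2.4263 × 1.5878
Δλ₂ = 3.8525 pm

The 126° angle produces the larger shift.
Ratio: 3.8525/0.7716 = 4.993

(Intermediate values are shown rounded; full precision is carried through to the final answer.)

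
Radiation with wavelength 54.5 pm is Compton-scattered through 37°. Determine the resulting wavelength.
54.9886 pm

Using the Compton scattering formula:
λ' = λ + Δλ = λ + λ_C(1 - cos θ)

Given:
- Initial wavelength λ = 54.5 pm
- Scattering angle θ = 37°
- Compton wavelength λ_C ≈ 2.4263 pm

Calculate the shift:
Δλ = 2.4263 × (1 - cos(37°))
Δλ = 2.4263 × 0.2014
Δλ = 0.4886 pm

Final wavelength:
λ' = 54.5 + 0.4886 = 54.9886 pm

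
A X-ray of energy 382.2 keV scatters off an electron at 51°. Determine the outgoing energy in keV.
299.2370 keV

First convert energy to wavelength:
λ = hc/E, with hc ≈ 1239.842 keV·pm (i.e. 1239.842 eV·nm)

For E = 382.2 keV = 382200 eV:
λ = 1239.842 keV·pm / 382.2 keV
λ = 3.2440 pm

Calculate the Compton shift:
Δλ = λ_C(1 - cos(51°)) = 2.4263 × 0.3707
Δλ = 0.8994 pm

Final wavelength:
λ' = 3.2440 + 0.8994 = 4.1433 pm

Final energy:
E' = hc/λ' = 1239.842 / 4.1433 = 299.2370 keV

(Intermediate values are shown rounded; full precision is carried through to the final answer.)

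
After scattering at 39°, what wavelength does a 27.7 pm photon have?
28.2407 pm

Using the Compton scattering formula:
λ' = λ + Δλ = λ + λ_C(1 - cos θ)

Given:
- Initial wavelength λ = 27.7 pm
- Scattering angle θ = 39°
- Compton wavelength λ_C ≈ 2.4263 pm

Calculate the shift:
Δλ = 2.4263 × (1 - cos(39°))
Δλ = 2.4263 × 0.2229
Δλ = 0.5407 pm

Final wavelength:
λ' = 27.7 + 0.5407 = 28.2407 pm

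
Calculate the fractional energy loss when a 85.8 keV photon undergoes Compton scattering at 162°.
0.2468 (or 24.68%)

Calculate initial and final photon energies:

Initial: E₀ = 85.8 keV → λ₀ = 14.4504 pm
Compton shift: Δλ = 4.7339 pm
Final wavelength: λ' = 19.1842 pm
Final energy: E' = 64.6281 keV

Fractional energy loss:
(E₀ - E')/E₀ = (85.8000 - 64.6281)/85.8000
= 21.1719/85.8000
= 0.2468
= 24.68%

(Intermediate values are shown rounded; full precision is carried through to the final answer.)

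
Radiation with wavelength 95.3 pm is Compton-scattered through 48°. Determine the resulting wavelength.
96.1028 pm

Using the Compton scattering formula:
λ' = λ + Δλ = λ + λ_C(1 - cos θ)

Given:
- Initial wavelength λ = 95.3 pm
- Scattering angle θ = 48°
- Compton wavelength λ_C ≈ 2.4263 pm

Calculate the shift:
Δλ = 2.4263 × (1 - cos(48°))
Δλ = 2.4263 × 0.3309
Δλ = 0.8028 pm

Final wavelength:
λ' = 95.3 + 0.8028 = 96.1028 pm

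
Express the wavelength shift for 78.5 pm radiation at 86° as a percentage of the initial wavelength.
2.8752%

Calculate the Compton shift:
Δλ = λ_C(1 - cos(86°))
Δλ = 2.4263 × (1 - cos(86°))
Δλ = 2.4263 × 0.9302
Δλ = 2.2571 pm

Percentage change:
(Δλ/λ₀) × 100 = (2.2571/78.5) × 100
= 2.8752%

(Intermediate values are shown rounded; full precision is carried through to the final answer.)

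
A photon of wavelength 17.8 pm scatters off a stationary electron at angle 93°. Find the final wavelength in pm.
20.3533 pm

Using the Compton scattering formula:
λ' = λ + Δλ = λ + λ_C(1 - cos θ)

Given:
- Initial wavelength λ = 17.8 pm
- Scattering angle θ = 93°
- Compton wavelength λ_C ≈ 2.4263 pm

Calculate the shift:
Δλ = 2.4263 × (1 - cos(93°))
Δλ = 2.4263 × 1.0523
Δλ = 2.5533 pm

Final wavelength:
λ' = 17.8 + 2.5533 = 20.3533 pm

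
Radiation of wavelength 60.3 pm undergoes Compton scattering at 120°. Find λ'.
63.9395 pm

Using the Compton formula: λ' = λ + λ_C(1 − cos θ)

For θ = 120°, cos θ = -1/2 (exact) = -0.5000, so:
1 − cos 120° = 1 − (-1/2) = 1.5000

Δλ = λ_C × 1.5000 = 2.4263 × 1.5000 = 3.6395 pm

λ' = 60.3 + 3.6395 = 63.9395 pm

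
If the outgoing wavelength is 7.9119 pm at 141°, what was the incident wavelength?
3.6000 pm

From λ' = λ + Δλ, we have λ = λ' - Δλ

First calculate the Compton shift:
Δλ = λ_C(1 - cos θ)
Δλ = 2.4263 × (1 - cos(141°))
Δλ = 2.4263 × 1.7771
Δλ = 4.3119 pm

Initial wavelength:
λ = λ' - Δλ
λ = 7.9119 - 4.3119
λ = 3.6000 pm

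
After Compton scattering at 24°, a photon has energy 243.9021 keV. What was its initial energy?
254.4000 keV

Convert final energy to wavelength (hc ≈ 1239.842 keV·pm):
λ' = hc/E' = 1239.842 / 243.9021 = 5.0834 pm

Calculate the Compton shift:
Δλ = λ_C(1 - cos(24°))
Δλ = 2.4263 × (1 - cos(24°))
Δλ = 0.2098 pm

Initial wavelength:
λ = λ' - Δλ = 5.0834 - 0.2098 = 4.8736 pm

Initial energy:
E = hc/λ = 1239.842 / 4.8736 = 254.4000 keV

(Intermediate values are shown rounded; full precision is carried through to the final answer.)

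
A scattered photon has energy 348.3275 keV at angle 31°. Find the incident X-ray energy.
385.9000 keV

Convert final energy to wavelength (hc ≈ 1239.842 keV·pm):
λ' = hc/E' = 1239.842 / 348.3275 = 3.5594 pm

Calculate the Compton shift:
Δλ = λ_C(1 - cos(31°))
Δλ = 2.4263 × (1 - cos(31°))
Δλ = 0.3466 pm

Initial wavelength:
λ = λ' - Δλ = 3.5594 - 0.3466 = 3.2129 pm

Initial energy:
E = hc/λ = 1239.842 / 3.2129 = 385.9000 keV

(Intermediate values are shown rounded; full precision is carried through to the final answer.)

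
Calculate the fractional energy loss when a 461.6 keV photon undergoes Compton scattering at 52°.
0.2577 (or 25.77%)

Calculate initial and final photon energies:

Initial: E₀ = 461.6 keV → λ₀ = 2.6860 pm
Compton shift: Δλ = 0.9325 pm
Final wavelength: λ' = 3.6185 pm
Final energy: E' = 342.6406 keV

Fractional energy loss:
(E₀ - E')/E₀ = (461.6000 - 342.6406)/461.6000
= 118.9594/461.6000
= 0.2577
= 25.77%

(Intermediate values are shown rounded; full precision is carried through to the final answer.)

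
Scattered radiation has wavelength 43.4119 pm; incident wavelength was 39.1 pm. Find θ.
141.00°

First find the wavelength shift:
Δλ = λ' - λ = 43.4119 - 39.1 = 4.3119 pm

Using Δλ = λ_C(1 - cos θ), with λ_C = h/(m_e·c) ≈ 2.42631024 pm:
cos θ = 1 - Δλ/λ_C
cos θ = 1 - 4.3119/2.42631024
cos θ = -0.777143

θ = arccos(-0.777143)
θ = 141.00°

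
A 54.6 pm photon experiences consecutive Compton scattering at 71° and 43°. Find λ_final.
56.8882 pm

Apply Compton shift twice:

First scattering at θ₁ = 71°:
Δλ₁ = λ_C(1 - cos(71°))
Δλ₁ = 2.4263 × 0.6744
Δλ₁ = 1.6364 pm

After first scattering:
λ₁ = 54.6 + 1.6364 = 56.2364 pm

Second scattering at θ₂ = 43°:
Δλ₂ = λ_C(1 - cos(43°))
Δλ₂ = 2.4263 × 0.2686
Δλ₂ = 0.6518 pm

Final wavelength:
λ₂ = 56.2364 + 0.6518 = 56.8882 pm

Total shift: Δλ_total = 1.6364 + 0.6518 = 2.2882 pm

(Intermediate values are shown rounded; full precision is carried through to the final answer.)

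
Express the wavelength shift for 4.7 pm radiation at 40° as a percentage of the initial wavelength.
12.0776%

Calculate the Compton shift:
Δλ = λ_C(1 - cos(40°))
Δλ = 2.4263 × (1 - cos(40°))
Δλ = 2.4263 × 0.2340
Δλ = 0.5676 pm

Percentage change:
(Δλ/λ₀) × 100 = (0.5676/4.7) × 100
= 12.0776%

(Intermediate values are shown rounded; full precision is carried through to the final answer.)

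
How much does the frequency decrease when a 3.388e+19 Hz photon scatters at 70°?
5.178e+18 Hz (decrease)

Convert frequency to wavelength (c = 299792458 m/s):
λ₀ = c/f₀ = 299792458/3.388e+19 = 8.8486558e-12 m = 8.8487 pm

Calculate Compton shift:
Δλ = λ_C(1 - cos(70°)) = 1.5965 pm

Final wavelength:
λ' = λ₀ + Δλ = 8.8487 + 1.5965 = 10.4451 pm

Final frequency:
f' = c/λ' = 299792458/1.0445119e-11 = 2.8701679e+19 Hz

Frequency shift (decrease):
Δf = f₀ - f' = 3.388e+19 - 2.8701679e+19 = 5.178e+18 Hz

(Intermediate values are shown rounded; full precision is carried through to the final answer.)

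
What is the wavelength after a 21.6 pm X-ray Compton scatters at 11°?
21.6446 pm

Using the Compton scattering formula:
λ' = λ + Δλ = λ + λ_C(1 - cos θ)

Given:
- Initial wavelength λ = 21.6 pm
- Scattering angle θ = 11°
- Compton wavelength λ_C ≈ 2.4263 pm

Calculate the shift:
Δλ = 2.4263 × (1 - cos(11°))
Δλ = 2.4263 × 0.0184
Δλ = 0.0446 pm

Final wavelength:
λ' = 21.6 + 0.0446 = 21.6446 pm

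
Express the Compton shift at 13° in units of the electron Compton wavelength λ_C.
0.0256 λ_C

The Compton shift formula is:
Δλ = λ_C(1 - cos θ)

Dividing both sides by λ_C:
Δλ/λ_C = 1 - cos θ

For θ = 13°:
Δλ/λ_C = 1 - cos(13°)
Δλ/λ_C = 1 - 0.9744
Δλ/λ_C = 0.0256

This means the shift is 0.0256 × λ_C = 0.0622 pm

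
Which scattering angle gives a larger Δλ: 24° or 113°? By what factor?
113° produces the larger shift by a factor of 16.086

Calculate both shifts using Δλ = λ_C(1 - cos θ):

For θ₁ = 24°:
Δλ₁ = 2.4263 × (1 - cos(24°))
Δλ₁ = 2.4263 × 0.0865
Δλ₁ = 0.2098 pm

For θ₂ = 113°:
Δλ₂ = 2.4263 × (1 - cos(113°))
Δλ₂ = 2.4263 × 1.3907
Δλ₂ = 3.3743 pm

The 113° angle produces the larger shift.
Ratio: 3.3743/0.2098 = 16.086

(Intermediate values are shown rounded; full precision is carried through to the final answer.)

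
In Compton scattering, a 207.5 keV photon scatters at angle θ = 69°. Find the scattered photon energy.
164.6112 keV

First convert energy to wavelength:
λ = hc/E, with hc ≈ 1239.842 keV·pm (i.e. 1239.842 eV·nm)

For E = 207.5 keV = 207500 eV:
λ = 1239.842 keV·pm / 207.5 keV
λ = 5.9751 pm

Calculate the Compton shift:
Δλ = λ_C(1 - cos(69°)) = 2.4263 × 0.6416
Δλ = 1.5568 pm

Final wavelength:
λ' = 5.9751 + 1.5568 = 7.5319 pm

Final energy:
E' = hc/λ' = 1239.842 / 7.5319 = 164.6112 keV

(Intermediate values are shown rounded; full precision is carried through to the final answer.)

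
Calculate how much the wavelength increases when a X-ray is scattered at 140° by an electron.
4.2850 pm

Using the Compton scattering formula:
Δλ = λ_C(1 - cos θ)

where λ_C = h/(m_e·c) ≈ 2.4263 pm is the Compton wavelength of an electron.

For θ = 140°:
cos(140°) = -0.7660
1 - cos(140°) = 1.7660

Δλ = 2.4263 × 1.7660
Δλ = 4.2850 pm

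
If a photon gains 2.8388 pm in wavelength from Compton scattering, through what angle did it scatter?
99.79°

From the Compton formula Δλ = λ_C(1 - cos θ), we can solve for θ:

cos θ = 1 - Δλ/λ_C

Given:
- Δλ = 2.8388 pm
- λ_C = h/(m_e·c) ≈ 2.42631024 pm

cos θ = 1 - 2.8388/2.42631024
cos θ = 1 - 1.170007
cos θ = -0.170007

θ = arccos(-0.170007)
θ = 99.79°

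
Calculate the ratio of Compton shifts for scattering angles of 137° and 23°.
137° produces the larger shift by a factor of 21.779

Calculate both shifts using Δλ = λ_C(1 - cos θ):

For θ₁ = 23°:
Δλ₁ = 2.4263 × (1 - cos(23°))
Δλ₁ = 2.4263 × 0.0795
Δλ₁ = 0.1929 pm

For θ₂ = 137°:
Δλ₂ = 2.4263 × (1 - cos(137°))
Δλ₂ = 2.4263 × 1.7314
Δλ₂ = 4.2008 pm

The 137° angle produces the larger shift.
Ratio: 4.2008/0.1929 = 21.779

(Intermediate values are shown rounded; full precision is carried through to the final answer.)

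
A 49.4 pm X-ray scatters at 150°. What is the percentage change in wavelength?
9.1651%

Calculate the Compton shift:
Δλ = λ_C(1 - cos(150°))
Δλ = 2.4263 × (1 - cos(150°))
Δλ = 2.4263 × 1.8660
Δλ = 4.5276 pm

Percentage change:
(Δλ/λ₀) × 100 = (4.5276/49.4) × 100
= 9.1651%

(Intermediate values are shown rounded; full precision is carried through to the final answer.)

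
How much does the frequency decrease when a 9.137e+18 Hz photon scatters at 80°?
5.262e+17 Hz (decrease)

Convert frequency to wavelength (c = 299792458 m/s):
λ₀ = c/f₀ = 299792458/9.137e+18 = 3.2810820e-11 m = 32.8108 pm

Calculate Compton shift:
Δλ = λ_C(1 - cos(80°)) = 2.0050 pm

Final wavelength:
λ' = λ₀ + Δλ = 32.8108 + 2.0050 = 34.8158 pm

Final frequency:
f' = c/λ' = 299792458/3.4815805e-11 = 8.6108150e+18 Hz

Frequency shift (decrease):
Δf = f₀ - f' = 9.137e+18 - 8.6108150e+18 = 5.262e+17 Hz

(Intermediate values are shown rounded; full precision is carried through to the final answer.)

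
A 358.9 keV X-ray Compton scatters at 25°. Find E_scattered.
336.7409 keV

First convert energy to wavelength:
λ = hc/E, with hc ≈ 1239.842 keV·pm (i.e. 1239.842 eV·nm)

For E = 358.9 keV = 358900 eV:
λ = 1239.842 keV·pm / 358.9 keV
λ = 3.4546 pm

Calculate the Compton shift:
Δλ = λ_C(1 - cos(25°)) = 2.4263 × 0.0937
Δλ = 0.2273 pm

Final wavelength:
λ' = 3.4546 + 0.2273 = 3.6819 pm

Final energy:
E' = hc/λ' = 1239.842 / 3.6819 = 336.7409 keV

(Intermediate values are shown rounded; full precision is carried through to the final answer.)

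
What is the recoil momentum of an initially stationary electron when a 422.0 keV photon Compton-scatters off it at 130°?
2.9626e-22 kg·m/s

The electron is initially at rest, so by conservation of momentum:
p⃗_e = p⃗₀ − p⃗'  (incident photon momentum minus scattered photon momentum)

Photon momentum magnitudes (p = h/λ = E/c):
λ₀ = hc/E₀ = 2.9380 pm → p₀ = h/λ₀ = 2.2553e-22 kg·m/s
Δλ = λ_C(1 − cos 130°) = 3.9859 pm
λ' = 6.9239 pm → p' = h/λ' = 9.5698e-23 kg·m/s

The scattered photon makes angle θ = 130° with the incident direction, so by the law of cosines:
|p⃗_e|² = p₀² + p'² − 2p₀p'cos θ
|p⃗_e|² = (2.2553e-22)² + (9.5698e-23)² − 2·2.2553e-22·9.5698e-23·cos(130°)
|p⃗_e| = 2.9626e-22 kg·m/s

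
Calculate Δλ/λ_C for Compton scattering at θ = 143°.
1.7986 λ_C

The Compton shift formula is:
Δλ = λ_C(1 - cos θ)

Dividing both sides by λ_C:
Δλ/λ_C = 1 - cos θ

For θ = 143°:
Δλ/λ_C = 1 - cos(143°)
Δλ/λ_C = 1 - -0.7986
Δλ/λ_C = 1.7986

This means the shift is 1.7986 × λ_C = 4.3640 pm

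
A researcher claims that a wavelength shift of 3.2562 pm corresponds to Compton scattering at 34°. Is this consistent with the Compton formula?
No, inconsistent

Calculate the expected shift for θ = 34°:

Δλ_expected = λ_C(1 - cos(34°))
Δλ_expected = 2.4263 × (1 - cos(34°))
Δλ_expected = 2.4263 × 0.1710
Δλ_expected = 0.4148 pm

Given shift: 3.2562 pm
Expected shift: 0.4148 pm
Difference: 2.8413 pm

The values do not match. The given shift corresponds to θ ≈ 110.0°, not 34°.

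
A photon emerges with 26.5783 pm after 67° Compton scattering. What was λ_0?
25.1000 pm

From λ' = λ + Δλ, we have λ = λ' - Δλ

First calculate the Compton shift:
Δλ = λ_C(1 - cos θ)
Δλ = 2.4263 × (1 - cos(67°))
Δλ = 2.4263 × 0.6093
Δλ = 1.4783 pm

Initial wavelength:
λ = λ' - Δλ
λ = 26.5783 - 1.4783
λ = 25.1000 pm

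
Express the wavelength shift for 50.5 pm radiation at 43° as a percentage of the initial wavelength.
1.2907%

Calculate the Compton shift:
Δλ = λ_C(1 - cos(43°))
Δλ = 2.4263 × (1 - cos(43°))
Δλ = 2.4263 × 0.2686
Δλ = 0.6518 pm

Percentage change:
(Δλ/λ₀) × 100 = (0.6518/50.5) × 100
= 1.2907%

(Intermediate values are shown rounded; full precision is carried through to the final answer.)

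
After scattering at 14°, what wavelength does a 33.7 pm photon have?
33.7721 pm

Using the Compton scattering formula:
λ' = λ + Δλ = λ + λ_C(1 - cos θ)

Given:
- Initial wavelength λ = 33.7 pm
- Scattering angle θ = 14°
- Compton wavelength λ_C ≈ 2.4263 pm

Calculate the shift:
Δλ = 2.4263 × (1 - cos(14°))
Δλ = 2.4263 × 0.0297
Δλ = 0.0721 pm

Final wavelength:
λ' = 33.7 + 0.0721 = 33.7721 pm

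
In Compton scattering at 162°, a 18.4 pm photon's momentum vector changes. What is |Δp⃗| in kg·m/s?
6.3868e-23 kg·m/s

Photon momentum magnitude is p = h/λ.

Initial momentum:
p₀ = h/λ = 6.6261e-34/1.8400e-11 = 3.6011e-23 kg·m/s

After scattering:
λ' = λ + Δλ = 18.4 + 4.7339 = 23.1339 pm
p' = h/λ' = 6.6261e-34/2.3134e-11 = 2.8642e-23 kg·m/s

Momentum is a vector; the scattered photon's direction makes angle θ = 162° with the incident direction. The magnitude of the vector change Δp⃗ = p⃗₀ − p⃗' is found from the law of cosines:
|Δp⃗|² = p₀² + p'² − 2p₀p'cos θ
|Δp⃗|² = (3.6011e-23)² + (2.8642e-23)² − 2·3.6011e-23·2.8642e-23·cos(162°)
|Δp⃗| = 6.3868e-23 kg·m/s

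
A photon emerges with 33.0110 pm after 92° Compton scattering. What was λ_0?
30.5000 pm

From λ' = λ + Δλ, we have λ = λ' - Δλ

First calculate the Compton shift:
Δλ = λ_C(1 - cos θ)
Δλ = 2.4263 × (1 - cos(92°))
Δλ = 2.4263 × 1.0349
Δλ = 2.5110 pm

Initial wavelength:
λ = λ' - Δλ
λ = 33.0110 - 2.5110
λ = 30.5000 pm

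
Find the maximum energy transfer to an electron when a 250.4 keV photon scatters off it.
123.9380 keV

Maximum energy transfer occurs at θ = 180° (backscattering).

Initial photon: E₀ = 250.4 keV → λ₀ = 4.9514 pm

Maximum Compton shift (at 180°):
Δλ_max = 2λ_C = 2 × 2.4263 = 4.8526 pm

Final wavelength:
λ' = 4.9514 + 4.8526 = 9.8041 pm

Minimum photon energy (maximum energy to electron):
E'_min = hc/λ' = 126.4620 keV

Maximum electron kinetic energy:
K_max = E₀ - E'_min = 250.4000 - 126.4620 = 123.9380 keV

(Intermediate values are shown rounded; full precision is carried through to the final answer.)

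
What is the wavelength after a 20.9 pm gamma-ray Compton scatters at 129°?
24.8532 pm

Using the Compton scattering formula:
λ' = λ + Δλ = λ + λ_C(1 - cos θ)

Given:
- Initial wavelength λ = 20.9 pm
- Scattering angle θ = 129°
- Compton wavelength λ_C ≈ 2.4263 pm

Calculate the shift:
Δλ = 2.4263 × (1 - cos(129°))
Δλ = 2.4263 × 1.6293
Δλ = 3.9532 pm

Final wavelength:
λ' = 20.9 + 3.9532 = 24.8532 pm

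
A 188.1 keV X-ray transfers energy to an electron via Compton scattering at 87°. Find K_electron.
48.6466 keV

By energy conservation: K_e = E_initial - E_final

First find the scattered photon energy:
Initial wavelength: λ = hc/E = 6.5914 pm
Compton shift: Δλ = λ_C(1 - cos(87°)) = 2.2993 pm
Final wavelength: λ' = 6.5914 + 2.2993 = 8.8907 pm
Final photon energy: E' = hc/λ' = 139.4534 keV

Electron kinetic energy:
K_e = E - E' = 188.1000 - 139.4534 = 48.6466 keV

(Intermediate values are shown rounded; full precision is carried through to the final answer.)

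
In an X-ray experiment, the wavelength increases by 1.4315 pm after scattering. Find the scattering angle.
65.79°

From the Compton formula Δλ = λ_C(1 - cos θ), we can solve for θ:

cos θ = 1 - Δλ/λ_C

Given:
- Δλ = 1.4315 pm
- λ_C = h/(m_e·c) ≈ 2.42631024 pm

cos θ = 1 - 1.4315/2.42631024
cos θ = 1 - 0.589991
cos θ = 0.410009

θ = arccos(0.410009)
θ = 65.79°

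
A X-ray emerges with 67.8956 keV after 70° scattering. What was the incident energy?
74.4000 keV

Convert final energy to wavelength (hc ≈ 1239.842 keV·pm):
λ' = hc/E' = 1239.842 / 67.8956 = 18.2610 pm

Calculate the Compton shift:
Δλ = λ_C(1 - cos(70°))
Δλ = 2.4263 × (1 - cos(70°))
Δλ = 1.5965 pm

Initial wavelength:
λ = λ' - Δλ = 18.2610 - 1.5965 = 16.6645 pm

Initial energy:
E = hc/λ = 1239.842 / 16.6645 = 74.4000 keV

(Intermediate values are shown rounded; full precision is carried through to the final answer.)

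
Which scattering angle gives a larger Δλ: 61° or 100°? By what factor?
100° produces the larger shift by a factor of 2.278

Calculate both shifts using Δλ = λ_C(1 - cos θ):

For θ₁ = 61°:
Δλ₁ = 2.4263 × (1 - cos(61°))
Δλ₁ = 2.4263 × 0.5152
Δλ₁ = 1.2500 pm

For θ₂ = 100°:
Δλ₂ = 2.4263 × (1 - cos(100°))
Δλ₂ = 2.4263 × 1.1736
Δλ₂ = 2.8476 pm

The 100° angle produces the larger shift.
Ratio: 2.8476/1.2500 = 2.278

(Intermediate values are shown rounded; full precision is carried through to the final answer.)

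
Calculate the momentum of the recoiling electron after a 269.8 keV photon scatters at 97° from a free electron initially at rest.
1.7937e-22 kg·m/s

The electron is initially at rest, so by conservation of momentum:
p⃗_e = p⃗₀ − p⃗'  (incident photon momentum minus scattered photon momentum)

Photon momentum magnitudes (p = h/λ = E/c):
λ₀ = hc/E₀ = 4.5954 pm → p₀ = h/λ₀ = 1.4419e-22 kg·m/s
Δλ = λ_C(1 − cos 97°) = 2.7220 pm
λ' = 7.3174 pm → p' = h/λ' = 9.0552e-23 kg·m/s

The scattered photon makes angle θ = 97° with the incident direction, so by the law of cosines:
|p⃗_e|² = p₀² + p'² − 2p₀p'cos θ
|p⃗_e|² = (1.4419e-22)² + (9.0552e-23)² − 2·1.4419e-22·9.0552e-23·cos(97°)
|p⃗_e| = 1.7937e-22 kg·m/s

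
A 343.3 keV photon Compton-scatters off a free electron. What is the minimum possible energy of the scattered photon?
146.4814 keV (at θ = 180°)

The scattered photon has minimum energy when its wavelength is maximum, i.e., when the Compton shift Δλ = λ_C(1 − cos θ) is maximum. This occurs at θ = 180° (backscattering), giving Δλ_max = 2λ_C = 4.8526 pm.

Initial wavelength: λ₀ = hc/E₀ = 3.6115 pm
Maximum final wavelength: λ'_max = λ₀ + 2λ_C = 3.6115 + 4.8526 = 8.4642 pm
Minimum final energy: E'_min = hc/λ'_max = 146.4814 keV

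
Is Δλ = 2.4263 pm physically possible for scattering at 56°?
No, inconsistent

Calculate the expected shift for θ = 56°:

Δλ_expected = λ_C(1 - cos(56°))
Δλ_expected = 2.4263 × (1 - cos(56°))
Δλ_expected = 2.4263 × 0.4408
Δλ_expected = 1.0695 pm

Given shift: 2.4263 pm
Expected shift: 1.0695 pm
Difference: 1.3568 pm

The values do not match. The given shift corresponds to θ ≈ 90.0°, not 56°.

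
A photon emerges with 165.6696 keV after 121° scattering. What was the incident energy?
325.5998 keV

Convert final energy to wavelength (hc ≈ 1239.842 keV·pm):
λ' = hc/E' = 1239.842 / 165.6696 = 7.4838 pm

Calculate the Compton shift:
Δλ = λ_C(1 - cos(121°))
Δλ = 2.4263 × (1 - cos(121°))
Δλ = 3.6760 pm

Initial wavelength:
λ = λ' - Δλ = 7.4838 - 3.6760 = 3.8079 pm

Initial energy:
E = hc/λ = 1239.842 / 3.8079 = 325.5998 keV

(Intermediate values are shown rounded; full precision is carried through to the final answer.)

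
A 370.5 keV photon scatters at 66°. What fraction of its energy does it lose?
0.3008 (or 30.08%)

Calculate initial and final photon energies:

Initial: E₀ = 370.5 keV → λ₀ = 3.3464 pm
Compton shift: Δλ = 1.4394 pm
Final wavelength: λ' = 4.7858 pm
Final energy: E' = 259.0645 keV

Fractional energy loss:
(E₀ - E')/E₀ = (370.5000 - 259.0645)/370.5000
= 111.4355/370.5000
= 0.3008
= 30.08%

(Intermediate values are shown rounded; full precision is carried through to the final answer.)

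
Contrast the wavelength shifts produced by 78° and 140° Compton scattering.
140° produces the larger shift by a factor of 2.230

Calculate both shifts using Δλ = λ_C(1 - cos θ):

For θ₁ = 78°:
Δλ₁ = 2.4263 × (1 - cos(78°))
Δλ₁ = 2.4263 × 0.7921
Δλ₁ = 1.9219 pm

For θ₂ = 140°:
Δλ₂ = 2.4263 × (1 - cos(140°))
Δλ₂ = 2.4263 × 1.7660
Δλ₂ = 4.2850 pm

The 140° angle produces the larger shift.
Ratio: 4.2850/1.9219 = 2.230

(Intermediate values are shown rounded; full precision is carried through to the final answer.)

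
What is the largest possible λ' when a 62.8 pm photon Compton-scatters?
67.6526 pm (at θ = 180°)

The Compton shift is Δλ = λ_C(1 − cos θ).

Since cos θ ranges from −1 to 1, the factor (1 − cos θ) ranges from 0 to 2; the maximum shift occurs at θ = 180° (backscattering):
Δλ_max = 2λ_C = 2 × 2.4263 pm = 4.8526 pm

Maximum scattered wavelength:
λ'_max = λ₀ + Δλ_max = 62.8 + 4.8526 = 67.6526 pm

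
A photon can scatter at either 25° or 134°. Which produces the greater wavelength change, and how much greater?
134° produces the larger shift by a factor of 18.088

Calculate both shifts using Δλ = λ_C(1 - cos θ):

For θ₁ = 25°:
Δλ₁ = 2.4263 × (1 - cos(25°))
Δλ₁ = 2.4263 × 0.0937
Δλ₁ = 0.2273 pm

For θ₂ = 134°:
Δλ₂ = 2.4263 × (1 - cos(134°))
Δλ₂ = 2.4263 × 1.6947
Δλ₂ = 4.1118 pm

The 134° angle produces the larger shift.
Ratio: 4.1118/0.2273 = 18.088

(Intermediate values are shown rounded; full precision is carried through to the final answer.)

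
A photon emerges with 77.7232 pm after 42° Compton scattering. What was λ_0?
77.1000 pm

From λ' = λ + Δλ, we have λ = λ' - Δλ

First calculate the Compton shift:
Δλ = λ_C(1 - cos θ)
Δλ = 2.4263 × (1 - cos(42°))
Δλ = 2.4263 × 0.2569
Δλ = 0.6232 pm

Initial wavelength:
λ = λ' - Δλ
λ = 77.7232 - 0.6232
λ = 77.1000 pm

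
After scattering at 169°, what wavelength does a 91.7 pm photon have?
96.5080 pm

Using the Compton scattering formula:
λ' = λ + Δλ = λ + λ_C(1 - cos θ)

Given:
- Initial wavelength λ = 91.7 pm
- Scattering angle θ = 169°
- Compton wavelength λ_C ≈ 2.4263 pm

Calculate the shift:
Δλ = 2.4263 × (1 - cos(169°))
Δλ = 2.4263 × 1.9816
Δλ = 4.8080 pm

Final wavelength:
λ' = 91.7 + 4.8080 = 96.5080 pm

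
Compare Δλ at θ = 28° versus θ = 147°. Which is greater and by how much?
147° produces the larger shift by a factor of 15.708

Calculate both shifts using Δλ = λ_C(1 - cos θ):

For θ₁ = 28°:
Δλ₁ = 2.4263 × (1 - cos(28°))
Δλ₁ = 2.4263 × 0.1171
Δλ₁ = 0.2840 pm

For θ₂ = 147°:
Δλ₂ = 2.4263 × (1 - cos(147°))
Δλ₂ = 2.4263 × 1.8387
Δλ₂ = 4.4612 pm

The 147° angle produces the larger shift.
Ratio: 4.4612/0.2840 = 15.708

(Intermediate values are shown rounded; full precision is carried through to the final answer.)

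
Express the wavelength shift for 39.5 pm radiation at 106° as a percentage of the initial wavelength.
7.8357%

Calculate the Compton shift:
Δλ = λ_C(1 - cos(106°))
Δλ = 2.4263 × (1 - cos(106°))
Δλ = 2.4263 × 1.2756
Δλ = 3.0951 pm

Percentage change:
(Δλ/λ₀) × 100 = (3.0951/39.5) × 100
= 7.8357%

(Intermediate values are shown rounded; full precision is carried through to the final answer.)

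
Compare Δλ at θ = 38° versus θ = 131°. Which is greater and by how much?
131° produces the larger shift by a factor of 7.812

Calculate both shifts using Δλ = λ_C(1 - cos θ):

For θ₁ = 38°:
Δλ₁ = 2.4263 × (1 - cos(38°))
Δλ₁ = 2.4263 × 0.2120
Δλ₁ = 0.5144 pm

For θ₂ = 131°:
Δλ₂ = 2.4263 × (1 - cos(131°))
Δλ₂ = 2.4263 × 1.6561
Δλ₂ = 4.0181 pm

The 131° angle produces the larger shift.
Ratio: 4.0181/0.5144 = 7.812

(Intermediate values are shown rounded; full precision is carried through to the final answer.)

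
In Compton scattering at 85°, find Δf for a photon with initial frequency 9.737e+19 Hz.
4.074e+19 Hz (decrease)

Convert frequency to wavelength (c = 299792458 m/s):
λ₀ = c/f₀ = 299792458/9.737e+19 = 3.0788996e-12 m = 3.0789 pm

Calculate Compton shift:
Δλ = λ_C(1 - cos(85°)) = 2.2148 pm

Final wavelength:
λ' = λ₀ + Δλ = 3.0789 + 2.2148 = 5.2937 pm

Final frequency:
f' = c/λ' = 299792458/5.2937430e-12 = 5.6631472e+19 Hz

Frequency shift (decrease):
Δf = f₀ - f' = 9.737e+19 - 5.6631472e+19 = 4.074e+19 Hz

(Intermediate values are shown rounded; full precision is carried through to the final answer.)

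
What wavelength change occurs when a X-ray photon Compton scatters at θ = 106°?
3.0951 pm

Using the Compton scattering formula:
Δλ = λ_C(1 - cos θ)

where λ_C = h/(m_e·c) ≈ 2.4263 pm is the Compton wavelength of an electron.

For θ = 106°:
cos(106°) = -0.2756
1 - cos(106°) = 1.2756

Δλ = 2.4263 × 1.2756
Δλ = 3.0951 pm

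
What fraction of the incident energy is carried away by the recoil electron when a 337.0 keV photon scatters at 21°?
0.0420 (or 4.20%)

Calculate initial and final photon energies:

Initial: E₀ = 337.0 keV → λ₀ = 3.6791 pm
Compton shift: Δλ = 0.1612 pm
Final wavelength: λ' = 3.8402 pm
Final energy: E' = 322.8578 keV

Fractional energy loss:
(E₀ - E')/E₀ = (337.0000 - 322.8578)/337.0000
= 14.1422/337.0000
= 0.0420
= 4.20%

(Intermediate values are shown rounded; full precision is carried through to the final answer.)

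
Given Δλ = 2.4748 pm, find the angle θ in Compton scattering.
91.15°

From the Compton formula Δλ = λ_C(1 - cos θ), we can solve for θ:

cos θ = 1 - Δλ/λ_C

Given:
- Δλ = 2.4748 pm
- λ_C = h/(m_e·c) ≈ 2.42631024 pm

cos θ = 1 - 2.4748/2.42631024
cos θ = 1 - 1.019985
cos θ = -0.019985

θ = arccos(-0.019985)
θ = 91.15°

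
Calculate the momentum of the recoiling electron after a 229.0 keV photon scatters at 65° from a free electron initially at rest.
1.1989e-22 kg·m/s

The electron is initially at rest, so by conservation of momentum:
p⃗_e = p⃗₀ − p⃗'  (incident photon momentum minus scattered photon momentum)

Photon momentum magnitudes (p = h/λ = E/c):
λ₀ = hc/E₀ = 5.4142 pm → p₀ = h/λ₀ = 1.2238e-22 kg·m/s
Δλ = λ_C(1 − cos 65°) = 1.4009 pm
λ' = 6.8151 pm → p' = h/λ' = 9.7227e-23 kg·m/s

The scattered photon makes angle θ = 65° with the incident direction, so by the law of cosines:
|p⃗_e|² = p₀² + p'² − 2p₀p'cos θ
|p⃗_e|² = (1.2238e-22)² + (9.7227e-23)² − 2·1.2238e-22·9.7227e-23·cos(65°)
|p⃗_e| = 1.1989e-22 kg·m/s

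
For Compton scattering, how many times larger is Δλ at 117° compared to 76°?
117° produces the larger shift by a factor of 1.918

Calculate both shifts using Δλ = λ_C(1 - cos θ):

For θ₁ = 76°:
Δλ₁ = 2.4263 × (1 - cos(76°))
Δλ₁ = 2.4263 × 0.7581
Δλ₁ = 1.8393 pm

For θ₂ = 117°:
Δλ₂ = 2.4263 × (1 - cos(117°))
Δλ₂ = 2.4263 × 1.4540
Δλ₂ = 3.5278 pm

The 117° angle produces the larger shift.
Ratio: 3.5278/1.8393 = 1.918

(Intermediate values are shown rounded; full precision is carried through to the final answer.)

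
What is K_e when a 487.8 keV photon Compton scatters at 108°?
270.9604 keV

By energy conservation: K_e = E_initial - E_final

First find the scattered photon energy:
Initial wavelength: λ = hc/E = 2.5417 pm
Compton shift: Δλ = λ_C(1 - cos(108°)) = 3.1761 pm
Final wavelength: λ' = 2.5417 + 3.1761 = 5.7178 pm
Final photon energy: E' = hc/λ' = 216.8396 keV

Electron kinetic energy:
K_e = E - E' = 487.8000 - 216.8396 = 270.9604 keV

(Intermediate values are shown rounded; full precision is carried through to the final answer.)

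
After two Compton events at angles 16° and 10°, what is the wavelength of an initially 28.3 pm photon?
28.4309 pm

Apply Compton shift twice:

First scattering at θ₁ = 16°:
Δλ₁ = λ_C(1 - cos(16°))
Δλ₁ = 2.4263 × 0.0387
Δλ₁ = 0.0940 pm

After first scattering:
λ₁ = 28.3 + 0.0940 = 28.3940 pm

Second scattering at θ₂ = 10°:
Δλ₂ = λ_C(1 - cos(10°))
Δλ₂ = 2.4263 × 0.0152
Δλ₂ = 0.0369 pm

Final wavelength:
λ₂ = 28.3940 + 0.0369 = 28.4309 pm

Total shift: Δλ_total = 0.0940 + 0.0369 = 0.1309 pm

(Intermediate values are shown rounded; full precision is carried through to the final answer.)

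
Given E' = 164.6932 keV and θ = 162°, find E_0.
443.7003 keV

Convert final energy to wavelength (hc ≈ 1239.842 keV·pm):
λ' = hc/E' = 1239.842 / 164.6932 = 7.5282 pm

Calculate the Compton shift:
Δλ = λ_C(1 - cos(162°))
Δλ = 2.4263 × (1 - cos(162°))
Δλ = 4.7339 pm

Initial wavelength:
λ = λ' - Δλ = 7.5282 - 4.7339 = 2.7943 pm

Initial energy:
E = hc/λ = 1239.842 / 2.7943 = 443.7003 keV

(Intermediate values are shown rounded; full precision is carried through to the final answer.)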